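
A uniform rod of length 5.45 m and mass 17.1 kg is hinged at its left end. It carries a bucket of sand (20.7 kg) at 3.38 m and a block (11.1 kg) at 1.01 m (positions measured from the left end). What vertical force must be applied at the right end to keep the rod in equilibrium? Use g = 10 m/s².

F ≈ 234 N

Taking torques about the left end:
Beam weight: 17.1 × 10 = 171 N down at 2.725 m → arm 2.725 m, τ = 171 × 2.725 = 466 N·m clockwise.
Bucket of sand: 20.7 × 10 = 207 N down at 3.38 m → arm 3.38 m, τ = 207 × 3.38 = 699.7 N·m clockwise.
Block: 11.1 × 10 = 111 N down at 1.01 m → arm 1.01 m, τ = 111 × 1.01 = 112.1 N·m clockwise.
Net moment of the loads = 1278 N·m clockwise.
The upward force F acts at the right end, arm 5.45 m, giving F × 5.45 counterclockwise.
Στ = 0 ⇒ F × 5.45 = 1278 ⇒ F = 1278 / 5.45 = 234 N.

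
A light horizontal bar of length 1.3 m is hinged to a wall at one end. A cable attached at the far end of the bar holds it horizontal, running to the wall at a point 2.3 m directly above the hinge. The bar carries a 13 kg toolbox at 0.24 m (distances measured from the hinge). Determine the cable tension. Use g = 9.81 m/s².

About the hinge:
Toolbox: 13 × 9.81 = 127.5 N down at 0.24 m → arm 0.24 m, τ = 127.5 × 0.24 = 30.6 N·m clockwise.
Total clockwise load moment = 30.6 N·m.
The cable tension T acts at 1.3 m; only its component perpendicular to the bar, T sinθ, produces torque. sinθ = h/√(h²+d²) = 2.3/√(2.3²+1.3²) = 0.8706.
For rotational equilibrium, T × 1.3 × 0.8706 = 30.6, so T = 30.6 / 1.132 = 27 N.

T ≈ 27 N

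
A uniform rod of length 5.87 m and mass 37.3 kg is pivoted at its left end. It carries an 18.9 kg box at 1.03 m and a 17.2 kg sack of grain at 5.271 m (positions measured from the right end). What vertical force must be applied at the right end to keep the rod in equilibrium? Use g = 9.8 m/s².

About the left end:
Beam weight: 37.3 × 9.8 = 365.5 N down at 2.935 m → arm 2.935 m, τ = 365.5 × 2.935 = 1073 N·m clockwise.
Box: 18.9 × 9.8 = 185.2 N down at 1.03 m → arm 4.84 m, τ = 185.2 × 4.84 = 896.4 N·m clockwise.
Sack of grain: 17.2 × 9.8 = 168.6 N down at 5.271 m → arm 0.599 m, τ = 168.6 × 0.599 = 101 N·m clockwise.
Net moment of the loads = 2070 N·m clockwise.
The upward force F acts at the right end, arm 5.87 m, giving F × 5.87 counterclockwise.
Balancing moments: F × 5.87 = 2070, giving F = 2070 / 5.87 = 353 N.

F ≈ 353 N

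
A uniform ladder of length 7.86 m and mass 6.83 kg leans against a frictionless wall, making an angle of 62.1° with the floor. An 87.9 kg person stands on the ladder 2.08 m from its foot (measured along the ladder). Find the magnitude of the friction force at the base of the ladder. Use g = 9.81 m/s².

Choose the foot of the ladder as the axis so the floor normal and friction both act there and drop out.
Ladder weight 6.83×9.81 = 67 N acts at 3.93 m along the ladder; its horizontal arm is 3.93·cos62.1° = 1.839 m → τ = 123.2 N·m clockwise.
Person: 87.9×9.81 = 862.3 N at 2.08 m → arm 0.9733 m → τ = 839.3 N·m clockwise.
Wall normal N acts horizontally at the top; its moment arm is the height L sinθ = 7.86·sin62.1° = 6.946 m, counterclockwise.
Balancing moments: N × 6.946 = 962.5, giving N = 139 N.
ΣFx = 0: friction at the foot balances the wall's push, so f = N_wall = 139 N.

f ≈ 139 N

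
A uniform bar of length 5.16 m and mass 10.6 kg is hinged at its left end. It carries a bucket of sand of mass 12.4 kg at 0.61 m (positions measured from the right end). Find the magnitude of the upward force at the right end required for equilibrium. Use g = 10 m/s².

F ≈ 162 N

Sum moments about the left end (the unknown pivot reaction has zero arm there).
Beam weight: 10.6 × 10 = 106 N down at 2.58 m → arm 2.58 m, τ = 106 × 2.58 = 273.5 N·m clockwise.
Bucket of sand: 12.4 × 10 = 124 N down at 0.61 m → arm 4.55 m, τ = 124 × 4.55 = 564.2 N·m clockwise.
Net moment of the loads = 837.7 N·m clockwise.
The upward force F acts at the right end, arm 5.16 m, giving F × 5.16 counterclockwise.
For rotational equilibrium, F × 5.16 = 837.7, so F = 837.7 / 5.16 = 162 N.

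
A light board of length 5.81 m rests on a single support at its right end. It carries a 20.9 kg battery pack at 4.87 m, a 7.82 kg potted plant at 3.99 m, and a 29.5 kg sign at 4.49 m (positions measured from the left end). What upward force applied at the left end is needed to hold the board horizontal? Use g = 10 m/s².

F ≈ 125 N

Taking torques about the right end:
Battery pack: 20.9 × 10 = 209 N down at 4.87 m → arm 0.94 m, τ = 209 × 0.94 = 196.5 N·m counterclockwise.
Potted plant: 7.82 × 10 = 78.2 N down at 3.99 m → arm 1.82 m, τ = 78.2 × 1.82 = 142.3 N·m counterclockwise.
Sign: 29.5 × 10 = 295 N down at 4.49 m → arm 1.32 m, τ = 295 × 1.32 = 389.4 N·m counterclockwise.
Net moment of the loads = 728.2 N·m counterclockwise.
The upward force F acts at the left end, arm 5.81 m, giving F × 5.81 clockwise.
Στ = 0 ⇒ F × 5.81 = 728.2 ⇒ F = 728.2 / 5.81 = 125 N.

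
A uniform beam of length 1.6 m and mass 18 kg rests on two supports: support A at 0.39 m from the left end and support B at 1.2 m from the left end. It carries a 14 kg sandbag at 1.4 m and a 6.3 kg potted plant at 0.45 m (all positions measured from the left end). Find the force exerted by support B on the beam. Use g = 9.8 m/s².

R_B ≈ 265 N

About support A:
Beam weight: 18 × 9.8 = 176.4 N down at 0.8 m → arm 0.41 m, τ = 176.4 × 0.41 = 72.32 N·m clockwise.
Sandbag: 14 × 9.8 = 137.2 N down at 1.4 m → arm 1.01 m, τ = 137.2 × 1.01 = 138.6 N·m clockwise.
Potted plant: 6.3 × 9.8 = 61.74 N down at 0.45 m → arm 0.06 m, τ = 61.74 × 0.06 = 3.704 N·m clockwise.
Net load moment about support A = 214.6 N·m clockwise.
Reaction R at support B is upward at 1.2 m, arm 0.81 m → moment R × 0.81 counterclockwise.
For rotational equilibrium, R × 0.81 = 214.6, so R = 265 N.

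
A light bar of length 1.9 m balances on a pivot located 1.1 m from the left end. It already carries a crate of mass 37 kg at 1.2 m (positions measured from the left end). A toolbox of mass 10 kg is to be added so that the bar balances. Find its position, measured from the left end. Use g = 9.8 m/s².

x ≈ 0.73 m from the left end

About the pivot (at 1.1 m from the left end):
Crate: 37 × 9.8 = 362.6 N down at 1.2 m → arm 0.1 m, τ = 362.6 × 0.1 = 36.26 N·m clockwise.
Net moment of existing loads = 36.26 N·m clockwise.
The toolbox weighs 10 × 9.8 = 98 N and must supply an equal counterclockwise moment, so its lever arm about the pivot is 36.26 / 98 = 0.37 m.
That puts it at 1.1 − 0.37 = 0.73 m from the left end.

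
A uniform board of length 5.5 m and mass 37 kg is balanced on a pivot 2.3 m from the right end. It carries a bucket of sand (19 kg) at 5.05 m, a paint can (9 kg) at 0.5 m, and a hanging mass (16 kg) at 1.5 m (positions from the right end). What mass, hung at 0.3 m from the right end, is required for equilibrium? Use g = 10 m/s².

Take moments about the pivot (at 2.3 m from the right end).
Beam weight: 37 × 10 = 370 N down at 2.75 m → arm 0.45 m, τ = 370 × 0.45 = 166.5 N·m counterclockwise.
Bucket of sand: 19 × 10 = 190 N down at 5.05 m → arm 2.75 m, τ = 190 × 2.75 = 522.5 N·m counterclockwise.
Paint can: 9 × 10 = 90 N down at 0.5 m → arm 1.8 m, τ = 90 × 1.8 = 162 N·m clockwise.
Hanging mass: 16 × 10 = 160 N down at 1.5 m → arm 0.8 m, τ = 160 × 0.8 = 128 N·m clockwise.
Net moment of known loads = 399 N·m counterclockwise.
An unknown mass m at 0.3 m has arm 2 m; its moment is m·g·2 clockwise.
Setting net torque to zero: m × 10 × 2 = 399 → m = 399 / (10 × 2) = 19.9 kg.

m ≈ 19.9 kg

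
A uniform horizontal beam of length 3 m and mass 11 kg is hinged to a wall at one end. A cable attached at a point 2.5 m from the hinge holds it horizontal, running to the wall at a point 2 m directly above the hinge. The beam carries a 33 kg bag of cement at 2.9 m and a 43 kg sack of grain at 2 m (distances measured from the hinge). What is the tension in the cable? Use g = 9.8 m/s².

T ≈ 1240 N

Sum moments about the hinge (the unknown hinge reaction has zero arm there).
Beam weight: 11 × 9.8 = 107.8 N down at 1.5 m → arm 1.5 m, τ = 107.8 × 1.5 = 161.7 N·m clockwise.
Bag of cement: 33 × 9.8 = 323.4 N down at 2.9 m → arm 2.9 m, τ = 323.4 × 2.9 = 937.9 N·m clockwise.
Sack of grain: 43 × 9.8 = 421.4 N down at 2 m → arm 2 m, τ = 421.4 × 2 = 842.8 N·m clockwise.
Total clockwise load moment = 1942 N·m.
The cable tension T acts at 2.5 m; only its component perpendicular to the beam, T sinθ, produces torque. sinθ = h/√(h²+d²) = 2/√(2²+2.5²) = 0.6247.
Setting net torque to zero: T × 2.5 × 0.6247 = 1942 → T = 1942 / 1.562 = 1240 N.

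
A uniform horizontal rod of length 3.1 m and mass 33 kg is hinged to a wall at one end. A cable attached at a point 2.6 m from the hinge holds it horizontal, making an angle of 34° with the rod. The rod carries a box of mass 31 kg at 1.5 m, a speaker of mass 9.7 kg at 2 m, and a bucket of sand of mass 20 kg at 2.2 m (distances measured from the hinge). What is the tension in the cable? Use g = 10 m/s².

Sum moments about the hinge (the unknown hinge reaction has zero arm there).
Beam weight: 33 × 10 = 330 N down at 1.55 m → arm 1.55 m, τ = 330 × 1.55 = 511.5 N·m clockwise.
Box: 31 × 10 = 310 N down at 1.5 m → arm 1.5 m, τ = 310 × 1.5 = 465 N·m clockwise.
Speaker: 9.7 × 10 = 97 N down at 2 m → arm 2 m, τ = 97 × 2 = 194 N·m clockwise.
Bucket of sand: 20 × 10 = 200 N down at 2.2 m → arm 2.2 m, τ = 200 × 2.2 = 440 N·m clockwise.
Total clockwise load moment = 1610 N·m.
The cable tension T acts at 2.6 m; only its component perpendicular to the rod, T sinθ, produces torque. sin 34° = 0.5592.
Balancing moments: T × 2.6 × 0.5592 = 1610, giving T = 1610 / 1.454 = 1110 N.

T ≈ 1110 N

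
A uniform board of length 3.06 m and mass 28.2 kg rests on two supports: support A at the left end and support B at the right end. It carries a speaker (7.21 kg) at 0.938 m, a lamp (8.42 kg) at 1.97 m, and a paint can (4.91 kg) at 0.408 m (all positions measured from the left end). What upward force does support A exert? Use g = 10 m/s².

About support B:
Beam weight: 28.2 × 10 = 282 N down at 1.53 m → arm 1.53 m, τ = 282 × 1.53 = 431.5 N·m counterclockwise.
Speaker: 7.21 × 10 = 72.1 N down at 0.938 m → arm 2.122 m, τ = 72.1 × 2.122 = 153 N·m counterclockwise.
Lamp: 8.42 × 10 = 84.2 N down at 1.97 m → arm 1.09 m, τ = 84.2 × 1.09 = 91.78 N·m counterclockwise.
Paint can: 4.91 × 10 = 49.1 N down at 0.408 m → arm 2.652 m, τ = 49.1 × 2.652 = 130.2 N·m counterclockwise.
Net load moment about support B = 806.5 N·m counterclockwise.
Reaction R at support A is upward at 0 m, arm 3.06 m → moment R × 3.06 clockwise.
For rotational equilibrium, R × 3.06 = 806.5, so R = 264 N.

R_A ≈ 264 N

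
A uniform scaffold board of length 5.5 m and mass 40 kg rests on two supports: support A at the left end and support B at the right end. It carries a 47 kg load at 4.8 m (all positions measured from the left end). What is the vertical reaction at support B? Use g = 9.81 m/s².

Take moments about support A.
Beam weight: 40 × 9.81 = 392.4 N down at 2.75 m → arm 2.75 m, τ = 392.4 × 2.75 = 1079 N·m clockwise.
Load: 47 × 9.81 = 461.1 N down at 4.8 m → arm 4.8 m, τ = 461.1 × 4.8 = 2213 N·m clockwise.
Net load moment about support A = 3292 N·m clockwise.
Reaction R at support B is upward at 5.5 m, arm 5.5 m → moment R × 5.5 counterclockwise.
Στ = 0 ⇒ R × 5.5 = 3292 ⇒ R = 599 N.

R_B ≈ 599 N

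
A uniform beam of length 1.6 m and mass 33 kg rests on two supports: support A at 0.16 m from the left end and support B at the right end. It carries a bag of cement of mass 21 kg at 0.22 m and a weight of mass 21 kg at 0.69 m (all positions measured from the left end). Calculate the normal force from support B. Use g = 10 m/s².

R_B ≈ 233 N

Choose support A as the axis so its reaction then has zero moment arm.
Beam weight: 33 × 10 = 330 N down at 0.8 m → arm 0.64 m, τ = 330 × 0.64 = 211.2 N·m clockwise.
Bag of cement: 21 × 10 = 210 N down at 0.22 m → arm 0.06 m, τ = 210 × 0.06 = 12.6 N·m clockwise.
Weight: 21 × 10 = 210 N down at 0.69 m → arm 0.53 m, τ = 210 × 0.53 = 111.3 N·m clockwise.
Net load moment about support A = 335.1 N·m clockwise.
Reaction R at support B is upward at 1.6 m, arm 1.44 m → moment R × 1.44 counterclockwise.
Στ = 0 ⇒ R × 1.44 = 335.1 ⇒ R = 233 N.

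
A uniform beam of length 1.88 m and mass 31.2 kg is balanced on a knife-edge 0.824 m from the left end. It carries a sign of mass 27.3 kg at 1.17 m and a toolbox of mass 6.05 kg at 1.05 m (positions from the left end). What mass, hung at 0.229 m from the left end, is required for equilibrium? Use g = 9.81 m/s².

m ≈ 24.3 kg

Choose the knife-edge (at 0.824 m from the left end) as the axis so the support reaction has zero arm there.
Beam weight: 31.2 × 9.81 = 306.1 N down at 0.94 m → arm 0.116 m, τ = 306.1 × 0.116 = 35.51 N·m clockwise.
Sign: 27.3 × 9.81 = 267.8 N down at 1.17 m → arm 0.346 m, τ = 267.8 × 0.346 = 92.66 N·m clockwise.
Toolbox: 6.05 × 9.81 = 59.35 N down at 1.05 m → arm 0.226 m, τ = 59.35 × 0.226 = 13.41 N·m clockwise.
Net moment of known loads = 141.6 N·m clockwise.
An unknown mass m at 0.229 m has arm 0.595 m; its moment is m·g·0.595 counterclockwise.
Balancing moments: m × 9.81 × 0.595 = 141.6, giving m = 141.6 / (9.81 × 0.595) = 24.3 kg.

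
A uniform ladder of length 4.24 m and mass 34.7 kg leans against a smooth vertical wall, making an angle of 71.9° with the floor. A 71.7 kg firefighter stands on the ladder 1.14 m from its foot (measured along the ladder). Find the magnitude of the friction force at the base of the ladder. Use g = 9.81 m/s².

Sum moments about the foot of the ladder (the floor normal and friction both act there and drop out).
Ladder weight 34.7×9.81 = 340.4 N acts at 2.12 m along the ladder; its horizontal arm is 2.12·cos71.9° = 0.6586 m → τ = 224.2 N·m clockwise.
Firefighter: 71.7×9.81 = 703.4 N at 1.14 m → arm 0.3542 m → τ = 249.1 N·m clockwise.
Wall normal N acts horizontally at the top; its moment arm is the height L sinθ = 4.24·sin71.9° = 4.03 m, counterclockwise.
Στ = 0 ⇒ N × 4.03 = 473.3 ⇒ N = 117 N.
ΣFx = 0: friction at the foot balances the wall's push, so f = N_wall = 117 N.

f ≈ 117 N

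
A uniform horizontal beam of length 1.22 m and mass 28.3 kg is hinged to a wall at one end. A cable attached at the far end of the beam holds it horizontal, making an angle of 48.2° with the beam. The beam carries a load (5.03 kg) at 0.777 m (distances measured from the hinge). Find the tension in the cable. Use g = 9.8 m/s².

T ≈ 228 N

Take moments about the hinge.
Beam weight: 28.3 × 9.8 = 277.3 N down at 0.61 m → arm 0.61 m, τ = 277.3 × 0.61 = 169.2 N·m clockwise.
Load: 5.03 × 9.8 = 49.29 N down at 0.777 m → arm 0.777 m, τ = 49.29 × 0.777 = 38.3 N·m clockwise.
Total clockwise load moment = 207.5 N·m.
The cable tension T acts at 1.22 m; only its component perpendicular to the beam, T sinθ, produces torque. sin 48.2° = 0.7455.
For rotational equilibrium, T × 1.22 × 0.7455 = 207.5, so T = 207.5 / 0.9095 = 228 N.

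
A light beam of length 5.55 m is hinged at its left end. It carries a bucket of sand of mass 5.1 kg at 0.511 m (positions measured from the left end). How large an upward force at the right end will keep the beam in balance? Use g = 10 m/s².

F ≈ 4.7 N

Sum moments about the left end (the unknown pivot reaction has zero arm there).
Bucket of sand: 5.1 × 10 = 51 N down at 0.511 m → arm 0.511 m, τ = 51 × 0.511 = 26.06 N·m clockwise.
Net moment of the loads = 26.06 N·m clockwise.
The upward force F acts at the right end, arm 5.55 m, giving F × 5.55 counterclockwise.
Balancing moments: F × 5.55 = 26.06, giving F = 26.06 / 5.55 = 4.7 N.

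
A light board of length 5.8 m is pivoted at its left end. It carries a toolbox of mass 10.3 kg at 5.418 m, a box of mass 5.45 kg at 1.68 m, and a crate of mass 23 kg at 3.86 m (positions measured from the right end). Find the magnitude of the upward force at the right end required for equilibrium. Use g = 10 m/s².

Take moments about the left end.
Toolbox: 10.3 × 10 = 103 N down at 5.418 m → arm 0.382 m, τ = 103 × 0.382 = 39.35 N·m clockwise.
Box: 5.45 × 10 = 54.5 N down at 1.68 m → arm 4.12 m, τ = 54.5 × 4.12 = 224.5 N·m clockwise.
Crate: 23 × 10 = 230 N down at 3.86 m → arm 1.94 m, τ = 230 × 1.94 = 446.2 N·m clockwise.
Net moment of the loads = 710 N·m clockwise.
The upward force F acts at the right end, arm 5.8 m, giving F × 5.8 counterclockwise.
Στ = 0 ⇒ F × 5.8 = 710 ⇒ F = 710 / 5.8 = 122 N.

F ≈ 122 N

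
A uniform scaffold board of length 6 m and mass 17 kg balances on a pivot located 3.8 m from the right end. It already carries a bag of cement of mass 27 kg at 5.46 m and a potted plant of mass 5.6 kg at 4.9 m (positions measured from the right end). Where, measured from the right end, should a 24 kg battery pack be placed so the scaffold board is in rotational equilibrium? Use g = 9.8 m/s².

x ≈ 2.24 m from the right end

Taking torques about the pivot (at 3.8 m from the right end):
Beam weight: 17 × 9.8 = 166.6 N down at 3 m → arm 0.8 m, τ = 166.6 × 0.8 = 133.3 N·m clockwise.
Bag of cement: 27 × 9.8 = 264.6 N down at 5.46 m → arm 1.66 m, τ = 264.6 × 1.66 = 439.2 N·m counterclockwise.
Potted plant: 5.6 × 9.8 = 54.88 N down at 4.9 m → arm 1.1 m, τ = 54.88 × 1.1 = 60.37 N·m counterclockwise.
Net moment of existing loads = 366.3 N·m counterclockwise.
The battery pack weighs 24 × 9.8 = 235.2 N and must supply an equal clockwise moment, so its lever arm about the pivot is 366.3 / 235.2 = 1.56 m.
That puts it at 3.8 − 1.56 = 2.24 m from the right end.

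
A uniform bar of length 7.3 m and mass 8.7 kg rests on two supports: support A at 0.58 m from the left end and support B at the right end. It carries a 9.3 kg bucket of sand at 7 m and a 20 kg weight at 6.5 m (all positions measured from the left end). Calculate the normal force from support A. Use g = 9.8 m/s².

Sum moments about support B (its reaction then has zero moment arm).
Beam weight: 8.7 × 9.8 = 85.26 N down at 3.65 m → arm 3.65 m, τ = 85.26 × 3.65 = 311.2 N·m counterclockwise.
Bucket of sand: 9.3 × 9.8 = 91.14 N down at 7 m → arm 0.3 m, τ = 91.14 × 0.3 = 27.34 N·m counterclockwise.
Weight: 20 × 9.8 = 196 N down at 6.5 m → arm 0.8 m, τ = 196 × 0.8 = 156.8 N·m counterclockwise.
Net load moment about support B = 495.3 N·m counterclockwise.
Reaction R at support A is upward at 0.58 m, arm 6.72 m → moment R × 6.72 clockwise.
Balancing moments: R × 6.72 = 495.3, giving R = 73.7 N.

R_A ≈ 73.7 N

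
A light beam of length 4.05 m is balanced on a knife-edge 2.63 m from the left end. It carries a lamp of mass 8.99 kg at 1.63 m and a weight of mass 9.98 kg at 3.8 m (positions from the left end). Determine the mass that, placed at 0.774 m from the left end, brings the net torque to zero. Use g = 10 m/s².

Sum moments about the knife-edge (at 2.63 m from the left end) (the support reaction has zero arm there).
Lamp: 8.99 × 10 = 89.9 N down at 1.63 m → arm 1 m, τ = 89.9 × 1 = 89.9 N·m counterclockwise.
Weight: 9.98 × 10 = 99.8 N down at 3.8 m → arm 1.17 m, τ = 99.8 × 1.17 = 116.8 N·m clockwise.
Net moment of known loads = 26.9 N·m clockwise.
An unknown mass m at 0.774 m has arm 1.856 m; its moment is m·g·1.856 counterclockwise.
Στ = 0 ⇒ m × 10 × 1.856 = 26.9 ⇒ m = 26.9 / (10 × 1.856) = 1.45 kg.

m ≈ 1.45 kg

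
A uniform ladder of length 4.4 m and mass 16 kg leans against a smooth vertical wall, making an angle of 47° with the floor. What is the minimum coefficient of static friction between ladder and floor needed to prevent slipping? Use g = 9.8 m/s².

Sum moments about the foot of the ladder (the floor normal and friction both act there and drop out).
Ladder weight 16×9.8 = 156.8 N acts at 2.2 m along the ladder; its horizontal arm is 2.2·cos47° = 1.5 m → τ = 235.2 N·m clockwise.
Wall normal N acts horizontally at the top; its moment arm is the height L sinθ = 4.4·sin47° = 3.218 m, counterclockwise.
Στ = 0 ⇒ N × 3.218 = 235.2 ⇒ N = 73.09 N.
ΣFx = 0 ⇒ f = N_wall = 73.09 N. ΣFy = 0 ⇒ N_floor = 156.8 N.
μ_min = f / N_floor = 73.09 / 156.8 = 0.466.

μ_min ≈ 0.466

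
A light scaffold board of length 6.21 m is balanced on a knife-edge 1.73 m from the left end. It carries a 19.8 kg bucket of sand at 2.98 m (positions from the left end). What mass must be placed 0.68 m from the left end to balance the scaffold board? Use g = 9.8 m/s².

Take moments about the knife-edge (at 1.73 m from the left end).
Bucket of sand: 19.8 × 9.8 = 194 N down at 2.98 m → arm 1.25 m, τ = 194 × 1.25 = 242.5 N·m clockwise.
Net moment of known loads = 242.5 N·m clockwise.
An unknown mass m at 0.68 m has arm 1.05 m; its moment is m·g·1.05 counterclockwise.
For rotational equilibrium, m × 9.8 × 1.05 = 242.5, so m = 242.5 / (9.8 × 1.05) = 23.6 kg.

m ≈ 23.6 kg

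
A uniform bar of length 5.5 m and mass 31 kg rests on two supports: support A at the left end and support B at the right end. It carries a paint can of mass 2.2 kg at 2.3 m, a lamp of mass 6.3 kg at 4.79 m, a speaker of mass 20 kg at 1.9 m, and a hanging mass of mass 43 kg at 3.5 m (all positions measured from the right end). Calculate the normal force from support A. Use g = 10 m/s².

Take moments about support B.
Beam weight: 31 × 10 = 310 N down at 2.75 m → arm 2.75 m, τ = 310 × 2.75 = 852.5 N·m counterclockwise.
Paint can: 2.2 × 10 = 22 N down at 2.3 m → arm 2.3 m, τ = 22 × 2.3 = 50.6 N·m counterclockwise.
Lamp: 6.3 × 10 = 63 N down at 4.79 m → arm 4.79 m, τ = 63 × 4.79 = 301.8 N·m counterclockwise.
Speaker: 20 × 10 = 200 N down at 1.9 m → arm 1.9 m, τ = 200 × 1.9 = 380 N·m counterclockwise.
Hanging mass: 43 × 10 = 430 N down at 3.5 m → arm 3.5 m, τ = 430 × 3.5 = 1505 N·m counterclockwise.
Net load moment about support B = 3090 N·m counterclockwise.
Reaction R at support A is upward at 5.5 m, arm 5.5 m → moment R × 5.5 clockwise.
Setting net torque to zero: R × 5.5 = 3090 → R = 562 N.

R_A ≈ 562 N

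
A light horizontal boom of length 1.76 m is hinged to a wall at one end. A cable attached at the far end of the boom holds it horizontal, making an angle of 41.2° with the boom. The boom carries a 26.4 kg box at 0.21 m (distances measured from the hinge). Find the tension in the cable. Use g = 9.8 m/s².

T ≈ 46.9 N

Sum moments about the hinge (the unknown hinge reaction has zero arm there).
Box: 26.4 × 9.8 = 258.7 N down at 0.21 m → arm 0.21 m, τ = 258.7 × 0.21 = 54.33 N·m clockwise.
Total clockwise load moment = 54.33 N·m.
The cable tension T acts at 1.76 m; only its component perpendicular to the boom, T sinθ, produces torque. sin 41.2° = 0.6587.
Balancing moments: T × 1.76 × 0.6587 = 54.33, giving T = 54.33 / 1.159 = 46.9 N.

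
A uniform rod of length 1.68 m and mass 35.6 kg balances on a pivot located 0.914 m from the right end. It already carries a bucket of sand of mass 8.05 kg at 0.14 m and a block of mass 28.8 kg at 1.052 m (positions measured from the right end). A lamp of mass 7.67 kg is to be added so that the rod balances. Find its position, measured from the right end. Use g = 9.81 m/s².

x ≈ 1.55 m from the right end

Sum moments about the pivot (at 0.914 m from the right end) (the support reaction has zero arm there).
Beam weight: 35.6 × 9.81 = 349.2 N down at 0.84 m → arm 0.074 m, τ = 349.2 × 0.074 = 25.84 N·m clockwise.
Bucket of sand: 8.05 × 9.81 = 78.97 N down at 0.14 m → arm 0.774 m, τ = 78.97 × 0.774 = 61.12 N·m clockwise.
Block: 28.8 × 9.81 = 282.5 N down at 1.052 m → arm 0.138 m, τ = 282.5 × 0.138 = 38.99 N·m counterclockwise.
Net moment of existing loads = 47.97 N·m clockwise.
The lamp weighs 7.67 × 9.81 = 75.24 N and must supply an equal counterclockwise moment, so its lever arm about the pivot is 47.97 / 75.24 = 0.638 m.
That puts it at 0.914 + 0.638 = 1.55 m from the right end.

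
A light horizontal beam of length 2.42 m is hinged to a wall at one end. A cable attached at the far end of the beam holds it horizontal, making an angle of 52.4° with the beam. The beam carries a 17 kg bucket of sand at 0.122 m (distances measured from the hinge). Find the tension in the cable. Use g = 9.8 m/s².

T ≈ 10.6 N

Choose the hinge as the axis so the unknown hinge reaction has zero arm there.
Bucket of sand: 17 × 9.8 = 166.6 N down at 0.122 m → arm 0.122 m, τ = 166.6 × 0.122 = 20.33 N·m clockwise.
Total clockwise load moment = 20.33 N·m.
The cable tension T acts at 2.42 m; only its component perpendicular to the beam, T sinθ, produces torque. sin 52.4° = 0.7923.
Balancing moments: T × 2.42 × 0.7923 = 20.33, giving T = 20.33 / 1.917 = 10.6 N.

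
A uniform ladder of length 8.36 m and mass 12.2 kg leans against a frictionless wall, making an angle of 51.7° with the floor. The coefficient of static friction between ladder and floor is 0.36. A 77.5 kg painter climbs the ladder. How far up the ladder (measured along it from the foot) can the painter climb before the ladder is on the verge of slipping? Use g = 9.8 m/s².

d ≈ 3.75 m

Take moments about the foot of the ladder.
Ladder weight 12.2×9.8 = 119.6 N acts at 4.18 m along the ladder; its horizontal arm is 4.18·cos51.7° = 2.591 m → τ = 309.9 N·m clockwise.
Painter weight 77.5×9.8 = 759.5 N at distance d → arm d·cos51.7° → τ = 759.5·d·0.6198 clockwise.
Wall normal N at the top has arm L sinθ = 6.561 m counterclockwise, so Στ = 0 gives N·6.561 = 309.9 + 470.7·d.
ΣFy = 0 ⇒ N_floor = 879.1 N, so the maximum friction is μ_s·N_floor = 0.36×879.1 = 316.5 N. ΣFx = 0 ⇒ N_wall = f, so at the slipping point N = 316.5 N.
Substituting: 316.5×6.561 = 309.9 + 470.7·d ⇒ d = (2077 − 309.9) / 470.7 = 3.75 m.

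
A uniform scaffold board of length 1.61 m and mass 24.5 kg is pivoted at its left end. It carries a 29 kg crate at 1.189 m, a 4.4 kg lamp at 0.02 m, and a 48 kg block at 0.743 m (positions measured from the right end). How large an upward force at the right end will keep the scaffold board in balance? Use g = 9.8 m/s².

F ≈ 490 N

About the left end:
Beam weight: 24.5 × 9.8 = 240.1 N down at 0.805 m → arm 0.805 m, τ = 240.1 × 0.805 = 193.3 N·m clockwise.
Crate: 29 × 9.8 = 284.2 N down at 1.189 m → arm 0.421 m, τ = 284.2 × 0.421 = 119.6 N·m clockwise.
Lamp: 4.4 × 9.8 = 43.12 N down at 0.02 m → arm 1.59 m, τ = 43.12 × 1.59 = 68.56 N·m clockwise.
Block: 48 × 9.8 = 470.4 N down at 0.743 m → arm 0.867 m, τ = 470.4 × 0.867 = 407.8 N·m clockwise.
Net moment of the loads = 789.3 N·m clockwise.
The upward force F acts at the right end, arm 1.61 m, giving F × 1.61 counterclockwise.
Setting net torque to zero: F × 1.61 = 789.3 → F = 789.3 / 1.61 = 490 N.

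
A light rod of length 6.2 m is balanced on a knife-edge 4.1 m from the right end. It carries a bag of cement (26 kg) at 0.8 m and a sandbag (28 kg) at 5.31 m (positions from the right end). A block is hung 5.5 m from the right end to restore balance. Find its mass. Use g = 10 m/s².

m ≈ 37.1 kg

Choose the knife-edge (at 4.1 m from the right end) as the axis so the support reaction has zero arm there.
Bag of cement: 26 × 10 = 260 N down at 0.8 m → arm 3.3 m, τ = 260 × 3.3 = 858 N·m clockwise.
Sandbag: 28 × 10 = 280 N down at 5.31 m → arm 1.21 m, τ = 280 × 1.21 = 338.8 N·m counterclockwise.
Net moment of known loads = 519.2 N·m clockwise.
An unknown mass m at 5.5 m has arm 1.4 m; its moment is m·g·1.4 counterclockwise.
Στ = 0 ⇒ m × 10 × 1.4 = 519.2 ⇒ m = 519.2 / (10 × 1.4) = 37.1 kg.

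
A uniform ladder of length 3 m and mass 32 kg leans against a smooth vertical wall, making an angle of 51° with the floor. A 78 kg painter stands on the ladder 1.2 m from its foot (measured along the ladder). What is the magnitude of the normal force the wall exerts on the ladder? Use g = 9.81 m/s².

N_wall ≈ 375 N

Choose the foot of the ladder as the axis so the floor normal and friction both act there and drop out.
Ladder weight 32×9.81 = 313.9 N acts at 1.5 m along the ladder; its horizontal arm is 1.5·cos51° = 0.944 m → τ = 296.3 N·m clockwise.
Painter: 78×9.81 = 765.2 N at 1.2 m → arm 0.7552 m → τ = 577.9 N·m clockwise.
Wall normal N acts horizontally at the top; its moment arm is the height L sinθ = 3·sin51° = 2.331 m, counterclockwise.
Στ = 0 ⇒ N × 2.331 = 874.2 ⇒ N = 375 N.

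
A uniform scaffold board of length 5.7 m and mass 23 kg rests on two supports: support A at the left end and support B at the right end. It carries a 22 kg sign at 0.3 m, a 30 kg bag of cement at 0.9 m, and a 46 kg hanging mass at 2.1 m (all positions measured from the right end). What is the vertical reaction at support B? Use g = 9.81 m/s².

Sum moments about support A (its reaction then has zero moment arm).
Beam weight: 23 × 9.81 = 225.6 N down at 2.85 m → arm 2.85 m, τ = 225.6 × 2.85 = 643 N·m clockwise.
Sign: 22 × 9.81 = 215.8 N down at 0.3 m → arm 5.4 m, τ = 215.8 × 5.4 = 1165 N·m clockwise.
Bag of cement: 30 × 9.81 = 294.3 N down at 0.9 m → arm 4.8 m, τ = 294.3 × 4.8 = 1413 N·m clockwise.
Hanging mass: 46 × 9.81 = 451.3 N down at 2.1 m → arm 3.6 m, τ = 451.3 × 3.6 = 1625 N·m clockwise.
Net load moment about support A = 4846 N·m clockwise.
Reaction R at support B is upward at 0 m, arm 5.7 m → moment R × 5.7 counterclockwise.
For rotational equilibrium, R × 5.7 = 4846, so R = 850 N.

R_B ≈ 850 N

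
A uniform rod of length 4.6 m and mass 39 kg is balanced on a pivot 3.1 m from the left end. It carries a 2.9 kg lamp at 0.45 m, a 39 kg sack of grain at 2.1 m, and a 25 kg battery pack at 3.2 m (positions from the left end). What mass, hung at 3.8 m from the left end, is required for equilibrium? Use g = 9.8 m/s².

m ≈ 108 kg

Choose the pivot (at 3.1 m from the left end) as the axis so the support reaction has zero arm there.
Beam weight: 39 × 9.8 = 382.2 N down at 2.3 m → arm 0.8 m, τ = 382.2 × 0.8 = 305.8 N·m counterclockwise.
Lamp: 2.9 × 9.8 = 28.42 N down at 0.45 m → arm 2.65 m, τ = 28.42 × 2.65 = 75.31 N·m counterclockwise.
Sack of grain: 39 × 9.8 = 382.2 N down at 2.1 m → arm 1 m, τ = 382.2 × 1 = 382.2 N·m counterclockwise.
Battery pack: 25 × 9.8 = 245 N down at 3.2 m → arm 0.1 m, τ = 245 × 0.1 = 24.5 N·m clockwise.
Net moment of known loads = 738.8 N·m counterclockwise.
An unknown mass m at 3.8 m has arm 0.7 m; its moment is m·g·0.7 clockwise.
Setting net torque to zero: m × 9.8 × 0.7 = 738.8 → m = 738.8 / (9.8 × 0.7) = 108 kg.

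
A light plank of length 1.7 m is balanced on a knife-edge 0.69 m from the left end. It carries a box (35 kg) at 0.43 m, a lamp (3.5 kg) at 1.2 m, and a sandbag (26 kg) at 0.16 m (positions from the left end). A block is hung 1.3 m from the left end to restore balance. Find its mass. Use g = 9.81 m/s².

m ≈ 34.6 kg

Take moments about the knife-edge (at 0.69 m from the left end).
Box: 35 × 9.81 = 343.4 N down at 0.43 m → arm 0.26 m, τ = 343.4 × 0.26 = 89.28 N·m counterclockwise.
Lamp: 3.5 × 9.81 = 34.34 N down at 1.2 m → arm 0.51 m, τ = 34.34 × 0.51 = 17.51 N·m clockwise.
Sandbag: 26 × 9.81 = 255.1 N down at 0.16 m → arm 0.53 m, τ = 255.1 × 0.53 = 135.2 N·m counterclockwise.
Net moment of known loads = 207 N·m counterclockwise.
An unknown mass m at 1.3 m has arm 0.61 m; its moment is m·g·0.61 clockwise.
Στ = 0 ⇒ m × 9.81 × 0.61 = 207 ⇒ m = 207 / (9.81 × 0.61) = 34.6 kg.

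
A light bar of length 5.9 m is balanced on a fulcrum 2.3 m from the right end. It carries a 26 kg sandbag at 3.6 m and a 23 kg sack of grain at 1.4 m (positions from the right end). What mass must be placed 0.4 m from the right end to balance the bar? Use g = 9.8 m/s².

Taking torques about the fulcrum (at 2.3 m from the right end):
Sandbag: 26 × 9.8 = 254.8 N down at 3.6 m → arm 1.3 m, τ = 254.8 × 1.3 = 331.2 N·m counterclockwise.
Sack of grain: 23 × 9.8 = 225.4 N down at 1.4 m → arm 0.9 m, τ = 225.4 × 0.9 = 202.9 N·m clockwise.
Net moment of known loads = 128.3 N·m counterclockwise.
An unknown mass m at 0.4 m has arm 1.9 m; its moment is m·g·1.9 clockwise.
Στ = 0 ⇒ m × 9.8 × 1.9 = 128.3 ⇒ m = 128.3 / (9.8 × 1.9) = 6.89 kg.

m ≈ 6.89 kg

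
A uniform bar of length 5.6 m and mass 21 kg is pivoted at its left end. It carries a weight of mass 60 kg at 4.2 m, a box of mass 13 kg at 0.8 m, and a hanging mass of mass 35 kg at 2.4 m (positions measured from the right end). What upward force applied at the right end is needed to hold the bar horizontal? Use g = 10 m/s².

Take moments about the left end.
Beam weight: 21 × 10 = 210 N down at 2.8 m → arm 2.8 m, τ = 210 × 2.8 = 588 N·m clockwise.
Weight: 60 × 10 = 600 N down at 4.2 m → arm 1.4 m, τ = 600 × 1.4 = 840 N·m clockwise.
Box: 13 × 10 = 130 N down at 0.8 m → arm 4.8 m, τ = 130 × 4.8 = 624 N·m clockwise.
Hanging mass: 35 × 10 = 350 N down at 2.4 m → arm 3.2 m, τ = 350 × 3.2 = 1120 N·m clockwise.
Net moment of the loads = 3172 N·m clockwise.
The upward force F acts at the right end, arm 5.6 m, giving F × 5.6 counterclockwise.
Balancing moments: F × 5.6 = 3172, giving F = 3172 / 5.6 = 566 N.

F ≈ 566 N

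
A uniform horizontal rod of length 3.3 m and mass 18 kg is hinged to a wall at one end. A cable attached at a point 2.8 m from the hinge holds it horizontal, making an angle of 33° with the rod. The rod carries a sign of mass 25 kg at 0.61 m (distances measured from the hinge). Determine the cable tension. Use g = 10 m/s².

Sum moments about the hinge (the unknown hinge reaction has zero arm there).
Beam weight: 18 × 10 = 180 N down at 1.65 m → arm 1.65 m, τ = 180 × 1.65 = 297 N·m clockwise.
Sign: 25 × 10 = 250 N down at 0.61 m → arm 0.61 m, τ = 250 × 0.61 = 152.5 N·m clockwise.
Total clockwise load moment = 449.5 N·m.
The cable tension T acts at 2.8 m; only its component perpendicular to the rod, T sinθ, produces torque. sin 33° = 0.5446.
Balancing moments: T × 2.8 × 0.5446 = 449.5, giving T = 449.5 / 1.525 = 295 N.

T ≈ 295 N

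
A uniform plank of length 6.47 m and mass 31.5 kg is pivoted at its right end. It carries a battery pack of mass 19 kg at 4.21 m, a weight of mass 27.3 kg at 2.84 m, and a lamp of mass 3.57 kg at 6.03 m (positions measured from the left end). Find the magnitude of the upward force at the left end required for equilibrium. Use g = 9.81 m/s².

F ≈ 372 N

Choose the right end as the axis so the unknown pivot reaction has zero arm there.
Beam weight: 31.5 × 9.81 = 309 N down at 3.235 m → arm 3.235 m, τ = 309 × 3.235 = 999.6 N·m counterclockwise.
Battery pack: 19 × 9.81 = 186.4 N down at 4.21 m → arm 2.26 m, τ = 186.4 × 2.26 = 421.3 N·m counterclockwise.
Weight: 27.3 × 9.81 = 267.8 N down at 2.84 m → arm 3.63 m, τ = 267.8 × 3.63 = 972.1 N·m counterclockwise.
Lamp: 3.57 × 9.81 = 35.02 N down at 6.03 m → arm 0.44 m, τ = 35.02 × 0.44 = 15.41 N·m counterclockwise.
Net moment of the loads = 2408 N·m counterclockwise.
The upward force F acts at the left end, arm 6.47 m, giving F × 6.47 clockwise.
Στ = 0 ⇒ F × 6.47 = 2408 ⇒ F = 2408 / 6.47 = 372 N.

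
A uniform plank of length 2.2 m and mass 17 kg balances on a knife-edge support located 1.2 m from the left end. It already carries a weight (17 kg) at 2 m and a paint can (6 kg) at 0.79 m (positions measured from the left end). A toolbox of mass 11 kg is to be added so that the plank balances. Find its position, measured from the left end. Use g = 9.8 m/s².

About the knife-edge support (at 1.2 m from the left end):
Beam weight: 17 × 9.8 = 166.6 N down at 1.1 m → arm 0.1 m, τ = 166.6 × 0.1 = 16.66 N·m counterclockwise.
Weight: 17 × 9.8 = 166.6 N down at 2 m → arm 0.8 m, τ = 166.6 × 0.8 = 133.3 N·m clockwise.
Paint can: 6 × 9.8 = 58.8 N down at 0.79 m → arm 0.41 m, τ = 58.8 × 0.41 = 24.11 N·m counterclockwise.
Net moment of existing loads = 92.53 N·m clockwise.
The toolbox weighs 11 × 9.8 = 107.8 N and must supply an equal counterclockwise moment, so its lever arm about the knife-edge support is 92.53 / 107.8 = 0.858 m.
That puts it at 1.2 − 0.858 = 0.342 m from the left end.

x ≈ 0.342 m from the left end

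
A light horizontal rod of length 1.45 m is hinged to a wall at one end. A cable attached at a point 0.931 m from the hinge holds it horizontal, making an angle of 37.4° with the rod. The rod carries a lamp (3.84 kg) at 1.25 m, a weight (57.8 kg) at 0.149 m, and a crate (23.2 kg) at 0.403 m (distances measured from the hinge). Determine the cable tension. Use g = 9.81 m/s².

T ≈ 395 N

Take moments about the hinge.
Lamp: 3.84 × 9.81 = 37.67 N down at 1.25 m → arm 1.25 m, τ = 37.67 × 1.25 = 47.09 N·m clockwise.
Weight: 57.8 × 9.81 = 567 N down at 0.149 m → arm 0.149 m, τ = 567 × 0.149 = 84.48 N·m clockwise.
Crate: 23.2 × 9.81 = 227.6 N down at 0.403 m → arm 0.403 m, τ = 227.6 × 0.403 = 91.72 N·m clockwise.
Total clockwise load moment = 223.3 N·m.
The cable tension T acts at 0.931 m; only its component perpendicular to the rod, T sinθ, produces torque. sin 37.4° = 0.6074.
Setting net torque to zero: T × 0.931 × 0.6074 = 223.3 → T = 223.3 / 0.5655 = 395 N.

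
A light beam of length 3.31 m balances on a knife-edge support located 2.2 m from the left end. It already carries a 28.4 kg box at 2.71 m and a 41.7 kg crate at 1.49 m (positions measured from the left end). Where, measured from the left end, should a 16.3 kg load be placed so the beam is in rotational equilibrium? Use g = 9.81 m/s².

Choose the knife-edge support (at 2.2 m from the left end) as the axis so the support reaction has zero arm there.
Box: 28.4 × 9.81 = 278.6 N down at 2.71 m → arm 0.51 m, τ = 278.6 × 0.51 = 142.1 N·m clockwise.
Crate: 41.7 × 9.81 = 409.1 N down at 1.49 m → arm 0.71 m, τ = 409.1 × 0.71 = 290.5 N·m counterclockwise.
Net moment of existing loads = 148.4 N·m counterclockwise.
The load weighs 16.3 × 9.81 = 159.9 N and must supply an equal clockwise moment, so its lever arm about the knife-edge support is 148.4 / 159.9 = 0.928 m.
That puts it at 2.2 + 0.928 = 3.13 m from the left end.

x ≈ 3.13 m from the left end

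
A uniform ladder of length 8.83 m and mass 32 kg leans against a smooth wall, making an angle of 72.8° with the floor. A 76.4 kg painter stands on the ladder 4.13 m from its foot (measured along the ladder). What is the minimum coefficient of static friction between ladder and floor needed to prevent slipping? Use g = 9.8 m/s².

Sum moments about the foot of the ladder (the floor normal and friction both act there and drop out).
Ladder weight 32×9.8 = 313.6 N acts at 4.415 m along the ladder; its horizontal arm is 4.415·cos72.8° = 1.306 m → τ = 409.6 N·m clockwise.
Painter: 76.4×9.8 = 748.7 N at 4.13 m → arm 1.221 m → τ = 914.2 N·m clockwise.
Wall normal N acts horizontally at the top; its moment arm is the height L sinθ = 8.83·sin72.8° = 8.435 m, counterclockwise.
Setting net torque to zero: N × 8.435 = 1324 → N = 157 N.
ΣFx = 0 ⇒ f = N_wall = 157 N. ΣFy = 0 ⇒ N_floor = 1062 N.
μ_min = f / N_floor = 157 / 1062 = 0.148.

μ_min ≈ 0.148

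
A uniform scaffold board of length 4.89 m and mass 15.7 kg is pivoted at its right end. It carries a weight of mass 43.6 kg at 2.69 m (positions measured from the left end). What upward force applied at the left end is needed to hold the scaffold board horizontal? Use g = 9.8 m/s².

Take moments about the right end.
Beam weight: 15.7 × 9.8 = 153.9 N down at 2.445 m → arm 2.445 m, τ = 153.9 × 2.445 = 376.3 N·m counterclockwise.
Weight: 43.6 × 9.8 = 427.3 N down at 2.69 m → arm 2.2 m, τ = 427.3 × 2.2 = 940.1 N·m counterclockwise.
Net moment of the loads = 1316 N·m counterclockwise.
The upward force F acts at the left end, arm 4.89 m, giving F × 4.89 clockwise.
Balancing moments: F × 4.89 = 1316, giving F = 1316 / 4.89 = 269 N.

F ≈ 269 N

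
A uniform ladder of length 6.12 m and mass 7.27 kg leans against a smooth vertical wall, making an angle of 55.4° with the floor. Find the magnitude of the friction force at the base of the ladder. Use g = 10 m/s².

Choose the foot of the ladder as the axis so the floor normal and friction both act there and drop out.
Ladder weight 7.27×10 = 72.7 N acts at 3.06 m along the ladder; its horizontal arm is 3.06·cos55.4° = 1.738 m → τ = 126.4 N·m clockwise.
Wall normal N acts horizontally at the top; its moment arm is the height L sinθ = 6.12·sin55.4° = 5.038 m, counterclockwise.
For rotational equilibrium, N × 5.038 = 126.4, so N = 25.1 N.
ΣFx = 0: friction at the foot balances the wall's push, so f = N_wall = 25.1 N.

f ≈ 25.1 N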